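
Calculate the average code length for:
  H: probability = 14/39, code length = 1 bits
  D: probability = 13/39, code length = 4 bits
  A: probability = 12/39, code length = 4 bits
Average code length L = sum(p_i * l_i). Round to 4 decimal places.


Weighted contributions p_i * l_i:
  H: (14/39) * 1 = 14/39
  D: (13/39) * 4 = 52/39
  A: (12/39) * 4 = 48/39
Sum = (14 + 52 + 48)/39 = 114/39

L = 114/39 = 2.9231 bits/symbol


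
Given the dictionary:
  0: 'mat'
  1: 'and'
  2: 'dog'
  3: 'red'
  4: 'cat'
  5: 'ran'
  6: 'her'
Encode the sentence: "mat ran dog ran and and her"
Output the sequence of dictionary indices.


Look up each word in the dictionary:
  'mat' -> 0
  'ran' -> 5
  'dog' -> 2
  'ran' -> 5
  'and' -> 1
  'and' -> 1
  'her' -> 6

Encoded: [0, 5, 2, 5, 1, 1, 6]


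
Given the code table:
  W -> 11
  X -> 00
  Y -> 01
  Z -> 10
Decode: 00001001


Decoding:
00 -> X
00 -> X
10 -> Z
01 -> Y


Result: XXZY


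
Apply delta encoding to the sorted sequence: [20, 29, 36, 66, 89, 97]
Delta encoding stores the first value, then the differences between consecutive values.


First value: 20
Deltas:
  29 - 20 = 9
  36 - 29 = 7
  66 - 36 = 30
  89 - 66 = 23
  97 - 89 = 8


Delta encoded: [20, 9, 7, 30, 23, 8]


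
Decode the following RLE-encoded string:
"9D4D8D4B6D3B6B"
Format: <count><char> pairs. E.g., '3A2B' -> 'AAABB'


Expanding each <count><char> pair:
  9D -> 'DDDDDDDDD'
  4D -> 'DDDD'
  8D -> 'DDDDDDDD'
  4B -> 'BBBB'
  6D -> 'DDDDDD'
  3B -> 'BBB'
  6B -> 'BBBBBB'

Decoded = DDDDDDDDDDDDDDDDDDDDDBBBBDDDDDDBBBBBBBBB


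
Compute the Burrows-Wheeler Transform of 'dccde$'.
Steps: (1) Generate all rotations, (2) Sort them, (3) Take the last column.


Rotations (sorted):
  0: $dccde -> last char: e
  1: ccde$d -> last char: d
  2: cde$dc -> last char: c
  3: dccde$ -> last char: $
  4: de$dcc -> last char: c
  5: e$dccd -> last char: d


BWT = edc$cd


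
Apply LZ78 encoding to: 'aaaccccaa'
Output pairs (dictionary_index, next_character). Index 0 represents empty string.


LZ78 encoding steps:
Dictionary: {0: ''}
Step 1: w='' (idx 0), next='a' -> output (0, 'a'), add 'a' as idx 1
Step 2: w='a' (idx 1), next='a' -> output (1, 'a'), add 'aa' as idx 2
Step 3: w='' (idx 0), next='c' -> output (0, 'c'), add 'c' as idx 3
Step 4: w='c' (idx 3), next='c' -> output (3, 'c'), add 'cc' as idx 4
Step 5: w='c' (idx 3), next='a' -> output (3, 'a'), add 'ca' as idx 5
Step 6: w='a' (idx 1), end of input -> output (1, '')


Encoded: [(0, 'a'), (1, 'a'), (0, 'c'), (3, 'c'), (3, 'a'), (1, '')]


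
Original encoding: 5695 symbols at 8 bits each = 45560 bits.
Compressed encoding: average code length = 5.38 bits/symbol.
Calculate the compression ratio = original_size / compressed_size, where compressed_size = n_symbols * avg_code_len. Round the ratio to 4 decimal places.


original_size = n_symbols * orig_bits = 5695 * 8 = 45560 bits
compressed_size = n_symbols * avg_code_len = 5695 * 5.38 = 30639.1 bits
ratio = original_size / compressed_size = 45560 / 30639.1 = 1.487

Compression ratio = 1.487


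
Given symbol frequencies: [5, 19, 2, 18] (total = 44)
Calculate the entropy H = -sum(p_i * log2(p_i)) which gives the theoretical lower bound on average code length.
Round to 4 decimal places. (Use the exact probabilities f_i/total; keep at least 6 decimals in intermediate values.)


Per-symbol terms -p_i * log2(p_i) with p_i = f_i/44:
  p = 5/44 = 0.113636: log2(p) = -3.137504, -p*log2(p) = 0.356534
  p = 19/44 = 0.431818: log2(p) = -1.211504, -p*log2(p) = 0.523149
  p = 2/44 = 0.045455: log2(p) = -4.459432, -p*log2(p) = 0.202701
  p = 18/44 = 0.409091: log2(p) = -1.289507, -p*log2(p) = 0.527525
H = 0.356534 + 0.523149 + 0.202701 + 0.527525 = 1.609909

H = 1.6099 bits/symbol


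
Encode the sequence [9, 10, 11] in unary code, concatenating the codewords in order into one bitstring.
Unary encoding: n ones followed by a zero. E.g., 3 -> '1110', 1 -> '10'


Encode each number as n ones followed by a terminating 0:
  9 -> 1111111110 (10 bits)
  10 -> 11111111110 (11 bits)
  11 -> 111111111110 (12 bits)
Total length = 10 + 11 + 12 = 33 bits.

Unary([9, 10, 11]) = 111111111011111111110111111111110 (33 bits)


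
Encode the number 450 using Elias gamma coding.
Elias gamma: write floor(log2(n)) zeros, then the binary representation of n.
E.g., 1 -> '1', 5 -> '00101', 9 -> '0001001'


num_bits = floor(log2(450)) + 1 = 9
leading_zeros = num_bits - 1 = 8
binary(450) = 111000010

Elias gamma(450) = '00000000' + '111000010' = 00000000111000010 (17 bits)


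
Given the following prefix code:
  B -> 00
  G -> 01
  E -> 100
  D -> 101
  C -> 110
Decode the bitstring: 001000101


Decoding step by step:
Bits 00 -> B
Bits 100 -> E
Bits 01 -> G
Bits 01 -> G


Decoded message: BEGG


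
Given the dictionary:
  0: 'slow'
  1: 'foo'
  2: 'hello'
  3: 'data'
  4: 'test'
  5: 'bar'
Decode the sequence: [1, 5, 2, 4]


Look up each index in the dictionary:
  1 -> 'foo'
  5 -> 'bar'
  2 -> 'hello'
  4 -> 'test'

Decoded: "foo bar hello test"


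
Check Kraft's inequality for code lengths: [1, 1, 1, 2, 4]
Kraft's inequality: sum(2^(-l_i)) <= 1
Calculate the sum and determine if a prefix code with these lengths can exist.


Sum = 2^(-1) + 2^(-1) + 2^(-1) + 2^(-2) + 2^(-4)
    = 0.5 + 0.5 + 0.5 + 0.25 + 0.0625
    = 29/16 = 1.8125
Since 1.8125 > 1, Kraft's inequality is NOT satisfied.
A prefix code with these lengths CANNOT exist.

Kraft sum = 1.8125. Not satisfied.


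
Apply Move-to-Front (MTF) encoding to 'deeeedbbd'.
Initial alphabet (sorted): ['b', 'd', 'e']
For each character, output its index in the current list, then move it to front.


MTF encoding:
'd': index 1 in ['b', 'd', 'e'] -> ['d', 'b', 'e']
'e': index 2 in ['d', 'b', 'e'] -> ['e', 'd', 'b']
'e': index 0 in ['e', 'd', 'b'] -> ['e', 'd', 'b']
'e': index 0 in ['e', 'd', 'b'] -> ['e', 'd', 'b']
'e': index 0 in ['e', 'd', 'b'] -> ['e', 'd', 'b']
'd': index 1 in ['e', 'd', 'b'] -> ['d', 'e', 'b']
'b': index 2 in ['d', 'e', 'b'] -> ['b', 'd', 'e']
'b': index 0 in ['b', 'd', 'e'] -> ['b', 'd', 'e']
'd': index 1 in ['b', 'd', 'e'] -> ['d', 'b', 'e']


Output: [1, 2, 0, 0, 0, 1, 2, 0, 1]


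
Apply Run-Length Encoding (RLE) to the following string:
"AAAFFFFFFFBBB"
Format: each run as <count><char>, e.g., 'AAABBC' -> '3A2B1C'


Scanning runs left to right:
  i=0: run of 'A' x 3 -> '3A'
  i=3: run of 'F' x 7 -> '7F'
  i=10: run of 'B' x 3 -> '3B'

RLE = 3A7F3B


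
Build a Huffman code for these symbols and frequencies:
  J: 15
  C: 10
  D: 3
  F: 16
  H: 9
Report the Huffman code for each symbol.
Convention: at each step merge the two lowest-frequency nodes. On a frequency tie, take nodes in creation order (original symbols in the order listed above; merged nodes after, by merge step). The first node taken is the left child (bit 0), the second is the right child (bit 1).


Huffman tree construction:
Step 1: Merge D(3) + H(9) = 12
Step 2: Merge C(10) + (D+H)(12) = 22
Step 3: Merge J(15) + F(16) = 31
Step 4: Merge (C+(D+H))(22) + (J+F)(31) = 53
Read each symbol's code off the tree from the root (left child = 0, right child = 1).

Codes:
  J: 10 (length 2)
  C: 00 (length 2)
  D: 010 (length 3)
  F: 11 (length 2)
  H: 011 (length 3)
Average code length: 118/53 = 2.2264 bits/symbol


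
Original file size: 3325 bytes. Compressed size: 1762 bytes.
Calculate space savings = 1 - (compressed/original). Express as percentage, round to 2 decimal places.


ratio = compressed/original = 1762/3325 = 0.529925
savings = 1 - ratio = 1 - 0.529925 = 0.470075
as a percentage: 0.470075 * 100 = 47.01%

Space savings = 1 - 1762/3325 = 47.01%


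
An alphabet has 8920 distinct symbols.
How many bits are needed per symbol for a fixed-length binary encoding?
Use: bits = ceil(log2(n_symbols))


log2(8920) = 13.1228
Bracket: 2^13 = 8192 < 8920 <= 2^14 = 16384
So ceil(log2(8920)) = 14

bits = ceil(log2(8920)) = ceil(13.1228) = 14 bits


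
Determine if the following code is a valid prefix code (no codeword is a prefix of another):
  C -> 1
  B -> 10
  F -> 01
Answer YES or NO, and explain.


Checking each pair (does one codeword prefix another?):
  C='1' vs B='10': prefix -- VIOLATION

NO -- this is NOT a valid prefix code. C (1) is a prefix of B (10).


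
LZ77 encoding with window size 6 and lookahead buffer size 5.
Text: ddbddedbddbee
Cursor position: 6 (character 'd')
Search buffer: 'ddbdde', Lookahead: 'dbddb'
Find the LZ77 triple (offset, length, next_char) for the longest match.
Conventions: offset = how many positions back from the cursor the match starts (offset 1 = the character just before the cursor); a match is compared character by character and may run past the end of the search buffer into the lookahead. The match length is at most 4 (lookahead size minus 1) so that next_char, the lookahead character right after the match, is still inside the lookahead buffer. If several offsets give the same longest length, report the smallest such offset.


Try each offset into the search buffer:
  offset=1 (pos 5, char 'e'): match length 0
  offset=2 (pos 4, char 'd'): match length 1
  offset=3 (pos 3, char 'd'): match length 1
  offset=4 (pos 2, char 'b'): match length 0
  offset=5 (pos 1, char 'd'): match length 4
  offset=6 (pos 0, char 'd'): match length 1
Longest match has length 4 at offset 5.
next_char = character at position 6 + 4 = 10 -> 'b'

Best match: offset=5, length=4 (matching 'dbdd' starting at position 1)
LZ77 triple: (5, 4, 'b')


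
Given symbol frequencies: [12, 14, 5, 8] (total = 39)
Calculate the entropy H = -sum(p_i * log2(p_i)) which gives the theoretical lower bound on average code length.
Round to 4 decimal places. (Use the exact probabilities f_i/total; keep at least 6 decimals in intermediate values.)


Per-symbol terms -p_i * log2(p_i) with p_i = f_i/39:
  p = 12/39 = 0.307692: log2(p) = -1.700440, -p*log2(p) = 0.523212
  p = 14/39 = 0.358974: log2(p) = -1.478047, -p*log2(p) = 0.530581
  p = 5/39 = 0.128205: log2(p) = -2.963474, -p*log2(p) = 0.379933
  p = 8/39 = 0.205128: log2(p) = -2.285402, -p*log2(p) = 0.468800
H = 0.523212 + 0.530581 + 0.379933 + 0.468800 = 1.902526

H = 1.9025 bits/symbol


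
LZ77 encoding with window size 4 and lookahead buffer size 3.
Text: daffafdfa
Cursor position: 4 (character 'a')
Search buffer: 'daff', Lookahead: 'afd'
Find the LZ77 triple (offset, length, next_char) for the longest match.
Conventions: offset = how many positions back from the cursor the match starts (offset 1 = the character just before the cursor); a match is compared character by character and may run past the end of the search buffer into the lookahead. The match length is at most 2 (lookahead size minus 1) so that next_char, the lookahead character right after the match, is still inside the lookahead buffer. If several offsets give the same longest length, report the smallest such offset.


Try each offset into the search buffer:
  offset=1 (pos 3, char 'f'): match length 0
  offset=2 (pos 2, char 'f'): match length 0
  offset=3 (pos 1, char 'a'): match length 2
  offset=4 (pos 0, char 'd'): match length 0
Longest match has length 2 at offset 3.
next_char = character at position 4 + 2 = 6 -> 'd'

Best match: offset=3, length=2 (matching 'af' starting at position 1)
LZ77 triple: (3, 2, 'd')


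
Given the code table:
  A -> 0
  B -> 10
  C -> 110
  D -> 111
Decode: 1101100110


Decoding:
110 -> C
110 -> C
0 -> A
110 -> C


Result: CCAC


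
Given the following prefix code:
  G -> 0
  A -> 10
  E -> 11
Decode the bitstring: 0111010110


Decoding step by step:
Bits 0 -> G
Bits 11 -> E
Bits 10 -> A
Bits 10 -> A
Bits 11 -> E
Bits 0 -> G


Decoded message: GEAAEG


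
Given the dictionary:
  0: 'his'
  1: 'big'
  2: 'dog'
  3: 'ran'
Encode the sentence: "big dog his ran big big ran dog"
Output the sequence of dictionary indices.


Look up each word in the dictionary:
  'big' -> 1
  'dog' -> 2
  'his' -> 0
  'ran' -> 3
  'big' -> 1
  'big' -> 1
  'ran' -> 3
  'dog' -> 2

Encoded: [1, 2, 0, 3, 1, 1, 3, 2]


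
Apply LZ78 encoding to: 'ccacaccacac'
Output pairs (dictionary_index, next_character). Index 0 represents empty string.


LZ78 encoding steps:
Dictionary: {0: ''}
Step 1: w='' (idx 0), next='c' -> output (0, 'c'), add 'c' as idx 1
Step 2: w='c' (idx 1), next='a' -> output (1, 'a'), add 'ca' as idx 2
Step 3: w='ca' (idx 2), next='c' -> output (2, 'c'), add 'cac' as idx 3
Step 4: w='cac' (idx 3), next='a' -> output (3, 'a'), add 'caca' as idx 4
Step 5: w='c' (idx 1), end of input -> output (1, '')


Encoded: [(0, 'c'), (1, 'a'), (2, 'c'), (3, 'a'), (1, '')]


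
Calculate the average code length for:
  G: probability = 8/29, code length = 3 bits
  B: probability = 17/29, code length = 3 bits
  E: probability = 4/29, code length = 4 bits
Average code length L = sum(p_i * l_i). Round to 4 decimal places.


Weighted contributions p_i * l_i:
  G: (8/29) * 3 = 24/29
  B: (17/29) * 3 = 51/29
  E: (4/29) * 4 = 16/29
Sum = (24 + 51 + 16)/29 = 91/29

L = 91/29 = 3.1379 bits/symbol


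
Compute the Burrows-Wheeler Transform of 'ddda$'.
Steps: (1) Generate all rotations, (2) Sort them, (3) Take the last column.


Rotations (sorted):
  0: $ddda -> last char: a
  1: a$ddd -> last char: d
  2: da$dd -> last char: d
  3: dda$d -> last char: d
  4: ddda$ -> last char: $


BWT = addd$


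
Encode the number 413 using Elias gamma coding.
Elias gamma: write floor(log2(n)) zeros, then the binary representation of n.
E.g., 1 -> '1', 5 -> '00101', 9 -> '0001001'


num_bits = floor(log2(413)) + 1 = 9
leading_zeros = num_bits - 1 = 8
binary(413) = 110011101

Elias gamma(413) = '00000000' + '110011101' = 00000000110011101 (17 bits)


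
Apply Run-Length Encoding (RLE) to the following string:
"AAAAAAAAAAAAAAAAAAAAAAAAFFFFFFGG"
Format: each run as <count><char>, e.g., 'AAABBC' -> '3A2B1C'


Scanning runs left to right:
  i=0: run of 'A' x 24 -> '24A'
  i=24: run of 'F' x 6 -> '6F'
  i=30: run of 'G' x 2 -> '2G'

RLE = 24A6F2G


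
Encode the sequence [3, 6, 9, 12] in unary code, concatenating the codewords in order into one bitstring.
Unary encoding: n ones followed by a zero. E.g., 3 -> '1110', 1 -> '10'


Encode each number as n ones followed by a terminating 0:
  3 -> 1110 (4 bits)
  6 -> 1111110 (7 bits)
  9 -> 1111111110 (10 bits)
  12 -> 1111111111110 (13 bits)
Total length = 4 + 7 + 10 + 13 = 34 bits.

Unary([3, 6, 9, 12]) = 1110111111011111111101111111111110 (34 bits)


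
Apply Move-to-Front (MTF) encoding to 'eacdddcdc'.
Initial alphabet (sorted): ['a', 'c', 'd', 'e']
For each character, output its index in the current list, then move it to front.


MTF encoding:
'e': index 3 in ['a', 'c', 'd', 'e'] -> ['e', 'a', 'c', 'd']
'a': index 1 in ['e', 'a', 'c', 'd'] -> ['a', 'e', 'c', 'd']
'c': index 2 in ['a', 'e', 'c', 'd'] -> ['c', 'a', 'e', 'd']
'd': index 3 in ['c', 'a', 'e', 'd'] -> ['d', 'c', 'a', 'e']
'd': index 0 in ['d', 'c', 'a', 'e'] -> ['d', 'c', 'a', 'e']
'd': index 0 in ['d', 'c', 'a', 'e'] -> ['d', 'c', 'a', 'e']
'c': index 1 in ['d', 'c', 'a', 'e'] -> ['c', 'd', 'a', 'e']
'd': index 1 in ['c', 'd', 'a', 'e'] -> ['d', 'c', 'a', 'e']
'c': index 1 in ['d', 'c', 'a', 'e'] -> ['c', 'd', 'a', 'e']


Output: [3, 1, 2, 3, 0, 0, 1, 1, 1]


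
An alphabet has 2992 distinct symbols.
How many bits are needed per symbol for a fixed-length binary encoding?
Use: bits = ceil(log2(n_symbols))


log2(2992) = 11.5469
Bracket: 2^11 = 2048 < 2992 <= 2^12 = 4096
So ceil(log2(2992)) = 12

bits = ceil(log2(2992)) = ceil(11.5469) = 12 bits


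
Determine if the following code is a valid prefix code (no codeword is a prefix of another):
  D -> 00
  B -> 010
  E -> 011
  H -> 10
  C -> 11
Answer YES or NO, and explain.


Checking each pair (does one codeword prefix another?):
  D='00' vs B='010': no prefix
  D='00' vs E='011': no prefix
  D='00' vs H='10': no prefix
  D='00' vs C='11': no prefix
  B='010' vs D='00': no prefix
  B='010' vs E='011': no prefix
  B='010' vs H='10': no prefix
  B='010' vs C='11': no prefix
  E='011' vs D='00': no prefix
  E='011' vs B='010': no prefix
  E='011' vs H='10': no prefix
  E='011' vs C='11': no prefix
  H='10' vs D='00': no prefix
  H='10' vs B='010': no prefix
  H='10' vs E='011': no prefix
  H='10' vs C='11': no prefix
  C='11' vs D='00': no prefix
  C='11' vs B='010': no prefix
  C='11' vs E='011': no prefix
  C='11' vs H='10': no prefix
No violation found over all pairs.

YES -- this is a valid prefix code. No codeword is a prefix of any other codeword.


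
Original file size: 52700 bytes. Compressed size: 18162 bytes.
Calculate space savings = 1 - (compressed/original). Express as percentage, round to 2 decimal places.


ratio = compressed/original = 18162/52700 = 0.34463
savings = 1 - ratio = 1 - 0.34463 = 0.65537
as a percentage: 0.65537 * 100 = 65.54%

Space savings = 1 - 18162/52700 = 65.54%


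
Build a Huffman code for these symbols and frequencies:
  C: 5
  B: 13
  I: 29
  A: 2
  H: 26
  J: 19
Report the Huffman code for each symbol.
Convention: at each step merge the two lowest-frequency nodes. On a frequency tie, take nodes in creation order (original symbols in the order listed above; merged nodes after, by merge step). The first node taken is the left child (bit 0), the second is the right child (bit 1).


Huffman tree construction:
Step 1: Merge A(2) + C(5) = 7
Step 2: Merge (A+C)(7) + B(13) = 20
Step 3: Merge J(19) + ((A+C)+B)(20) = 39
Step 4: Merge H(26) + I(29) = 55
Step 5: Merge (J+((A+C)+B))(39) + (H+I)(55) = 94
Read each symbol's code off the tree from the root (left child = 0, right child = 1).

Codes:
  C: 0101 (length 4)
  B: 011 (length 3)
  I: 11 (length 2)
  A: 0100 (length 4)
  H: 10 (length 2)
  J: 00 (length 2)
Average code length: 215/94 = 2.2872 bits/symbol


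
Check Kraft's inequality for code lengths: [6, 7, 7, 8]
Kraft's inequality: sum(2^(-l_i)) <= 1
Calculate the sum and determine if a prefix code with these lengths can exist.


Sum = 2^(-6) + 2^(-7) + 2^(-7) + 2^(-8)
    = 0.015625 + 0.0078125 + 0.0078125 + 0.00390625
    = 9/256 = 0.03515625
Since 0.03515625 <= 1, Kraft's inequality IS satisfied.
A prefix code with these lengths CAN exist.

Kraft sum = 0.03515625. Satisfied.


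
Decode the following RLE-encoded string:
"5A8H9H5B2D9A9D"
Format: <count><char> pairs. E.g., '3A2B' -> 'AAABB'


Expanding each <count><char> pair:
  5A -> 'AAAAA'
  8H -> 'HHHHHHHH'
  9H -> 'HHHHHHHHH'
  5B -> 'BBBBB'
  2D -> 'DD'
  9A -> 'AAAAAAAAA'
  9D -> 'DDDDDDDDD'

Decoded = AAAAAHHHHHHHHHHHHHHHHHBBBBBDDAAAAAAAAADDDDDDDDD


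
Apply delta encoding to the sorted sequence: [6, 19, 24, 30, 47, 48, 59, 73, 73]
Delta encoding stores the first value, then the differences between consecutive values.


First value: 6
Deltas:
  19 - 6 = 13
  24 - 19 = 5
  30 - 24 = 6
  47 - 30 = 17
  48 - 47 = 1
  59 - 48 = 11
  73 - 59 = 14
  73 - 73 = 0


Delta encoded: [6, 13, 5, 6, 17, 1, 11, 14, 0]


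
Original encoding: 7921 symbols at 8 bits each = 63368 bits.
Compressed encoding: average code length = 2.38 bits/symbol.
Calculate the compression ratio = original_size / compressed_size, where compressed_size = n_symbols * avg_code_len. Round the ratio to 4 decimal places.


original_size = n_symbols * orig_bits = 7921 * 8 = 63368 bits
compressed_size = n_symbols * avg_code_len = 7921 * 2.38 = 18851.98 bits
ratio = original_size / compressed_size = 63368 / 18851.98 = 3.3613

Compression ratio = 3.3613


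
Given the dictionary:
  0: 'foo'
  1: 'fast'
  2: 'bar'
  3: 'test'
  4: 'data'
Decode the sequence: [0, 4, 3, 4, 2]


Look up each index in the dictionary:
  0 -> 'foo'
  4 -> 'data'
  3 -> 'test'
  4 -> 'data'
  2 -> 'bar'

Decoded: "foo data test data bar"


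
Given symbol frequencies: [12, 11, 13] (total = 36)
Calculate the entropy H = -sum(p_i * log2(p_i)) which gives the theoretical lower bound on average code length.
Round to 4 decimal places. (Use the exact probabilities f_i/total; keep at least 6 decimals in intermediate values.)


Per-symbol terms -p_i * log2(p_i) with p_i = f_i/36:
  p = 12/36 = 0.333333: log2(p) = -1.584963, -p*log2(p) = 0.528321
  p = 11/36 = 0.305556: log2(p) = -1.710493, -p*log2(p) = 0.522651
  p = 13/36 = 0.361111: log2(p) = -1.469485, -p*log2(p) = 0.530647
H = 0.528321 + 0.522651 + 0.530647 = 1.581619

H = 1.5816 bits/symbol


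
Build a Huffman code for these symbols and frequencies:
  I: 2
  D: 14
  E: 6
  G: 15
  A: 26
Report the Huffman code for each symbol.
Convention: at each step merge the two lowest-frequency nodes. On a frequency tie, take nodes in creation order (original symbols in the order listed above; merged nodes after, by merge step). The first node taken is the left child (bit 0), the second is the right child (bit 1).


Huffman tree construction:
Step 1: Merge I(2) + E(6) = 8
Step 2: Merge (I+E)(8) + D(14) = 22
Step 3: Merge G(15) + ((I+E)+D)(22) = 37
Step 4: Merge A(26) + (G+((I+E)+D))(37) = 63
Read each symbol's code off the tree from the root (left child = 0, right child = 1).

Codes:
  I: 1100 (length 4)
  D: 111 (length 3)
  E: 1101 (length 4)
  G: 10 (length 2)
  A: 0 (length 1)
Average code length: 130/63 = 2.0635 bits/symbol


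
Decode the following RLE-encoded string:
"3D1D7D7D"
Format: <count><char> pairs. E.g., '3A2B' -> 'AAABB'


Expanding each <count><char> pair:
  3D -> 'DDD'
  1D -> 'D'
  7D -> 'DDDDDDD'
  7D -> 'DDDDDDD'

Decoded = DDDDDDDDDDDDDDDDDD


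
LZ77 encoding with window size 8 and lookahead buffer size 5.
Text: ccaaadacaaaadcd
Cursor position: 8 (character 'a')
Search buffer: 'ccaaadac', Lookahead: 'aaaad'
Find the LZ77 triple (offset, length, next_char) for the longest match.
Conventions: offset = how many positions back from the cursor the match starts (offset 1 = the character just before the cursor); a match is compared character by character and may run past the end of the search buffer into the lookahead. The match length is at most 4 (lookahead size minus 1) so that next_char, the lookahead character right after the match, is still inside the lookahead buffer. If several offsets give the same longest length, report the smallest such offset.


Try each offset into the search buffer:
  offset=1 (pos 7, char 'c'): match length 0
  offset=2 (pos 6, char 'a'): match length 1
  offset=3 (pos 5, char 'd'): match length 0
  offset=4 (pos 4, char 'a'): match length 1
  offset=5 (pos 3, char 'a'): match length 2
  offset=6 (pos 2, char 'a'): match length 3
  offset=7 (pos 1, char 'c'): match length 0
  offset=8 (pos 0, char 'c'): match length 0
Longest match has length 3 at offset 6.
next_char = character at position 8 + 3 = 11 -> 'a'

Best match: offset=6, length=3 (matching 'aaa' starting at position 2)
LZ77 triple: (6, 3, 'a')


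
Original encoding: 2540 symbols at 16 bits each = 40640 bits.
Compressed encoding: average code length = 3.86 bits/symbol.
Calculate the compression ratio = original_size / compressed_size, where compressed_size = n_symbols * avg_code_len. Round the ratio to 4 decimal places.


original_size = n_symbols * orig_bits = 2540 * 16 = 40640 bits
compressed_size = n_symbols * avg_code_len = 2540 * 3.86 = 9804.4 bits
ratio = original_size / compressed_size = 40640 / 9804.4 = 4.1451

Compression ratio = 4.1451


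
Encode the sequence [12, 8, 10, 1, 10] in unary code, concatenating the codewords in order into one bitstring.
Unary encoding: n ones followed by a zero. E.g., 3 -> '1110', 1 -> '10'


Encode each number as n ones followed by a terminating 0:
  12 -> 1111111111110 (13 bits)
  8 -> 111111110 (9 bits)
  10 -> 11111111110 (11 bits)
  1 -> 10 (2 bits)
  10 -> 11111111110 (11 bits)
Total length = 13 + 9 + 11 + 2 + 11 = 46 bits.

Unary([12, 8, 10, 1, 10]) = 1111111111110111111110111111111101011111111110 (46 bits)


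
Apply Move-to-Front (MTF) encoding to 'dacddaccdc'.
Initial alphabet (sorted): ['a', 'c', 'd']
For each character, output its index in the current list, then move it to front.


MTF encoding:
'd': index 2 in ['a', 'c', 'd'] -> ['d', 'a', 'c']
'a': index 1 in ['d', 'a', 'c'] -> ['a', 'd', 'c']
'c': index 2 in ['a', 'd', 'c'] -> ['c', 'a', 'd']
'd': index 2 in ['c', 'a', 'd'] -> ['d', 'c', 'a']
'd': index 0 in ['d', 'c', 'a'] -> ['d', 'c', 'a']
'a': index 2 in ['d', 'c', 'a'] -> ['a', 'd', 'c']
'c': index 2 in ['a', 'd', 'c'] -> ['c', 'a', 'd']
'c': index 0 in ['c', 'a', 'd'] -> ['c', 'a', 'd']
'd': index 2 in ['c', 'a', 'd'] -> ['d', 'c', 'a']
'c': index 1 in ['d', 'c', 'a'] -> ['c', 'd', 'a']


Output: [2, 1, 2, 2, 0, 2, 2, 0, 2, 1]


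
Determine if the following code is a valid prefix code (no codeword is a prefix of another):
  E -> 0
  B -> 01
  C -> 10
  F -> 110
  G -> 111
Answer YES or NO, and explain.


Checking each pair (does one codeword prefix another?):
  E='0' vs B='01': prefix -- VIOLATION

NO -- this is NOT a valid prefix code. E (0) is a prefix of B (01).


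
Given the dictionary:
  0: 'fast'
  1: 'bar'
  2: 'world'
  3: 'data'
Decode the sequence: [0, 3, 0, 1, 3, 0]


Look up each index in the dictionary:
  0 -> 'fast'
  3 -> 'data'
  0 -> 'fast'
  1 -> 'bar'
  3 -> 'data'
  0 -> 'fast'

Decoded: "fast data fast bar data fast"


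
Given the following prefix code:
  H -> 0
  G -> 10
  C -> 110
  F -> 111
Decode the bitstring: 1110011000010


Decoding step by step:
Bits 111 -> F
Bits 0 -> H
Bits 0 -> H
Bits 110 -> C
Bits 0 -> H
Bits 0 -> H
Bits 0 -> H
Bits 10 -> G


Decoded message: FHHCHHHG


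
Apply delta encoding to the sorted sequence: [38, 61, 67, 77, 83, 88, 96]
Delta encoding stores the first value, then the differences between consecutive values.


First value: 38
Deltas:
  61 - 38 = 23
  67 - 61 = 6
  77 - 67 = 10
  83 - 77 = 6
  88 - 83 = 5
  96 - 88 = 8


Delta encoded: [38, 23, 6, 10, 6, 5, 8]


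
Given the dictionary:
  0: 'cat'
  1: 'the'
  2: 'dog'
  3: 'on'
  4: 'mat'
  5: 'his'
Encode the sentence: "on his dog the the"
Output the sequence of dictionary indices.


Look up each word in the dictionary:
  'on' -> 3
  'his' -> 5
  'dog' -> 2
  'the' -> 1
  'the' -> 1

Encoded: [3, 5, 2, 1, 1]


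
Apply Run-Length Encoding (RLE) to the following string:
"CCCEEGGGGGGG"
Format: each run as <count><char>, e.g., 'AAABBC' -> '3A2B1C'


Scanning runs left to right:
  i=0: run of 'C' x 3 -> '3C'
  i=3: run of 'E' x 2 -> '2E'
  i=5: run of 'G' x 7 -> '7G'

RLE = 3C2E7G


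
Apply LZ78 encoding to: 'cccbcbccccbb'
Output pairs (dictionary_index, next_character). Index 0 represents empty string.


LZ78 encoding steps:
Dictionary: {0: ''}
Step 1: w='' (idx 0), next='c' -> output (0, 'c'), add 'c' as idx 1
Step 2: w='c' (idx 1), next='c' -> output (1, 'c'), add 'cc' as idx 2
Step 3: w='' (idx 0), next='b' -> output (0, 'b'), add 'b' as idx 3
Step 4: w='c' (idx 1), next='b' -> output (1, 'b'), add 'cb' as idx 4
Step 5: w='cc' (idx 2), next='c' -> output (2, 'c'), add 'ccc' as idx 5
Step 6: w='cb' (idx 4), next='b' -> output (4, 'b'), add 'cbb' as idx 6


Encoded: [(0, 'c'), (1, 'c'), (0, 'b'), (1, 'b'), (2, 'c'), (4, 'b')]


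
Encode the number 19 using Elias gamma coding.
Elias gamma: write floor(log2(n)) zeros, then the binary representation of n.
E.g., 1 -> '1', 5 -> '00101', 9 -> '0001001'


num_bits = floor(log2(19)) + 1 = 5
leading_zeros = num_bits - 1 = 4
binary(19) = 10011

Elias gamma(19) = '0000' + '10011' = 000010011 (9 bits)


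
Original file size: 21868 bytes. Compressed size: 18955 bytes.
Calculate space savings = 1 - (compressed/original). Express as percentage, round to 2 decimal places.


ratio = compressed/original = 18955/21868 = 0.866792
savings = 1 - ratio = 1 - 0.866792 = 0.133208
as a percentage: 0.133208 * 100 = 13.32%

Space savings = 1 - 18955/21868 = 13.32%


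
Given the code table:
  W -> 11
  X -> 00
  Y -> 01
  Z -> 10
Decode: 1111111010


Decoding:
11 -> W
11 -> W
11 -> W
10 -> Z
10 -> Z


Result: WWWZZ


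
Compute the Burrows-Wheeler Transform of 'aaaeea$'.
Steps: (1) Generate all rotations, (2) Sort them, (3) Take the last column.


Rotations (sorted):
  0: $aaaeea -> last char: a
  1: a$aaaee -> last char: e
  2: aaaeea$ -> last char: $
  3: aaeea$a -> last char: a
  4: aeea$aa -> last char: a
  5: ea$aaae -> last char: e
  6: eea$aaa -> last char: a


BWT = ae$aaea


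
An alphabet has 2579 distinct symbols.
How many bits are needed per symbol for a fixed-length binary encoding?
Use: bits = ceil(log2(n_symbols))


log2(2579) = 11.3326
Bracket: 2^11 = 2048 < 2579 <= 2^12 = 4096
So ceil(log2(2579)) = 12

bits = ceil(log2(2579)) = ceil(11.3326) = 12 bits


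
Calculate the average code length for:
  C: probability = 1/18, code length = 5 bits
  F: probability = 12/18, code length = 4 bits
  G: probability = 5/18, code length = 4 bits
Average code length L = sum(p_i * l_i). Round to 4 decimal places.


Weighted contributions p_i * l_i:
  C: (1/18) * 5 = 5/18
  F: (12/18) * 4 = 48/18
  G: (5/18) * 4 = 20/18
Sum = (5 + 48 + 20)/18 = 73/18

L = 73/18 = 4.0556 bits/symbol


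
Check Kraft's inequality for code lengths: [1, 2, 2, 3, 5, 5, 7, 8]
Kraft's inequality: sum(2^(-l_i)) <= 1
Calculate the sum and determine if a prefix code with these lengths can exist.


Sum = 2^(-1) + 2^(-2) + 2^(-2) + 2^(-3) + 2^(-5) + 2^(-5) + 2^(-7) + 2^(-8)
    = 0.5 + 0.25 + 0.25 + 0.125 + 0.03125 + 0.03125 + 0.0078125 + 0.00390625
    = 307/256 = 1.19921875
Since 1.19921875 > 1, Kraft's inequality is NOT satisfied.
A prefix code with these lengths CANNOT exist.

Kraft sum = 1.19921875. Not satisfied.


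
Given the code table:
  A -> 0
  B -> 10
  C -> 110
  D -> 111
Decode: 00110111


Decoding:
0 -> A
0 -> A
110 -> C
111 -> D


Result: AACD


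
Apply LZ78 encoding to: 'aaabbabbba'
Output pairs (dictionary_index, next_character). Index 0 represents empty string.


LZ78 encoding steps:
Dictionary: {0: ''}
Step 1: w='' (idx 0), next='a' -> output (0, 'a'), add 'a' as idx 1
Step 2: w='a' (idx 1), next='a' -> output (1, 'a'), add 'aa' as idx 2
Step 3: w='' (idx 0), next='b' -> output (0, 'b'), add 'b' as idx 3
Step 4: w='b' (idx 3), next='a' -> output (3, 'a'), add 'ba' as idx 4
Step 5: w='b' (idx 3), next='b' -> output (3, 'b'), add 'bb' as idx 5
Step 6: w='ba' (idx 4), end of input -> output (4, '')


Encoded: [(0, 'a'), (1, 'a'), (0, 'b'), (3, 'a'), (3, 'b'), (4, '')]


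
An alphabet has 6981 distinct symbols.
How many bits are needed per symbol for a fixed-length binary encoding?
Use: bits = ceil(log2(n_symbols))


log2(6981) = 12.7692
Bracket: 2^12 = 4096 < 6981 <= 2^13 = 8192
So ceil(log2(6981)) = 13

bits = ceil(log2(6981)) = ceil(12.7692) = 13 bits


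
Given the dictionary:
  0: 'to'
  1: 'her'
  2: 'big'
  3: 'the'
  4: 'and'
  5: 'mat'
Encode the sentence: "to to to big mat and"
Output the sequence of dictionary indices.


Look up each word in the dictionary:
  'to' -> 0
  'to' -> 0
  'to' -> 0
  'big' -> 2
  'mat' -> 5
  'and' -> 4

Encoded: [0, 0, 0, 2, 5, 4]


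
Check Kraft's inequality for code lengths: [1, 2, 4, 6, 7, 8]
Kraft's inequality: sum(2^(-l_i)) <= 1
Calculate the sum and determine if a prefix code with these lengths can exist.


Sum = 2^(-1) + 2^(-2) + 2^(-4) + 2^(-6) + 2^(-7) + 2^(-8)
    = 0.5 + 0.25 + 0.0625 + 0.015625 + 0.0078125 + 0.00390625
    = 215/256 = 0.83984375
Since 0.83984375 <= 1, Kraft's inequality IS satisfied.
A prefix code with these lengths CAN exist.

Kraft sum = 0.83984375. Satisfied.


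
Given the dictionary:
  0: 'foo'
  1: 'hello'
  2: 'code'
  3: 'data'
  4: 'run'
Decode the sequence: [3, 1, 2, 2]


Look up each index in the dictionary:
  3 -> 'data'
  1 -> 'hello'
  2 -> 'code'
  2 -> 'code'

Decoded: "data hello code code"


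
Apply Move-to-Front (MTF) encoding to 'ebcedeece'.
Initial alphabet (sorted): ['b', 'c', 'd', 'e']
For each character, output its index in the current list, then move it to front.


MTF encoding:
'e': index 3 in ['b', 'c', 'd', 'e'] -> ['e', 'b', 'c', 'd']
'b': index 1 in ['e', 'b', 'c', 'd'] -> ['b', 'e', 'c', 'd']
'c': index 2 in ['b', 'e', 'c', 'd'] -> ['c', 'b', 'e', 'd']
'e': index 2 in ['c', 'b', 'e', 'd'] -> ['e', 'c', 'b', 'd']
'd': index 3 in ['e', 'c', 'b', 'd'] -> ['d', 'e', 'c', 'b']
'e': index 1 in ['d', 'e', 'c', 'b'] -> ['e', 'd', 'c', 'b']
'e': index 0 in ['e', 'd', 'c', 'b'] -> ['e', 'd', 'c', 'b']
'c': index 2 in ['e', 'd', 'c', 'b'] -> ['c', 'e', 'd', 'b']
'e': index 1 in ['c', 'e', 'd', 'b'] -> ['e', 'c', 'd', 'b']


Output: [3, 1, 2, 2, 3, 1, 0, 2, 1]


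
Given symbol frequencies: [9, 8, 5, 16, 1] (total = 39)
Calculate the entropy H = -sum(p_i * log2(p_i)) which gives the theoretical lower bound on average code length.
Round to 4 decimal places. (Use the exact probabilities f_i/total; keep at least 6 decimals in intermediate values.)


Per-symbol terms -p_i * log2(p_i) with p_i = f_i/39:
  p = 9/39 = 0.230769: log2(p) = -2.115477, -p*log2(p) = 0.488187
  p = 8/39 = 0.205128: log2(p) = -2.285402, -p*log2(p) = 0.468800
  p = 5/39 = 0.128205: log2(p) = -2.963474, -p*log2(p) = 0.379933
  p = 16/39 = 0.410256: log2(p) = -1.285402, -p*log2(p) = 0.527345
  p = 1/39 = 0.025641: log2(p) = -5.285402, -p*log2(p) = 0.135523
H = 0.488187 + 0.468800 + 0.379933 + 0.527345 + 0.135523 = 1.999788

H = 1.9998 bits/symbol


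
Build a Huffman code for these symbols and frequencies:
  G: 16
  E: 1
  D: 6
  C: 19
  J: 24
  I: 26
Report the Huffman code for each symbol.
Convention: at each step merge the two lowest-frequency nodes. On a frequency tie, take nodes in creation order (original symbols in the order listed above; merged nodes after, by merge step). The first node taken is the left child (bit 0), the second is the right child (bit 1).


Huffman tree construction:
Step 1: Merge E(1) + D(6) = 7
Step 2: Merge (E+D)(7) + G(16) = 23
Step 3: Merge C(19) + ((E+D)+G)(23) = 42
Step 4: Merge J(24) + I(26) = 50
Step 5: Merge (C+((E+D)+G))(42) + (J+I)(50) = 92
Read each symbol's code off the tree from the root (left child = 0, right child = 1).

Codes:
  G: 011 (length 3)
  E: 0100 (length 4)
  D: 0101 (length 4)
  C: 00 (length 2)
  J: 10 (length 2)
  I: 11 (length 2)
Average code length: 214/92 = 2.3261 bits/symbol


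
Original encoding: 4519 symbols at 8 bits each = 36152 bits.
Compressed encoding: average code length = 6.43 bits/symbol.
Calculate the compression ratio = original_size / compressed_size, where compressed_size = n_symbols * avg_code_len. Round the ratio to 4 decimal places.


original_size = n_symbols * orig_bits = 4519 * 8 = 36152 bits
compressed_size = n_symbols * avg_code_len = 4519 * 6.43 = 29057.17 bits
ratio = original_size / compressed_size = 36152 / 29057.17 = 1.2442

Compression ratio = 1.2442


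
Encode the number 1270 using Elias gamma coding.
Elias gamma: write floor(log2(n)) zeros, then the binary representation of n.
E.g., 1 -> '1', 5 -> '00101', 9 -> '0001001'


num_bits = floor(log2(1270)) + 1 = 11
leading_zeros = num_bits - 1 = 10
binary(1270) = 10011110110

Elias gamma(1270) = '0000000000' + '10011110110' = 000000000010011110110 (21 bits)


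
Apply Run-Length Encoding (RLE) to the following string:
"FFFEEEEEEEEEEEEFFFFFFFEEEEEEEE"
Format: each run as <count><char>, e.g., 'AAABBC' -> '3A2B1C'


Scanning runs left to right:
  i=0: run of 'F' x 3 -> '3F'
  i=3: run of 'E' x 12 -> '12E'
  i=15: run of 'F' x 7 -> '7F'
  i=22: run of 'E' x 8 -> '8E'

RLE = 3F12E7F8E


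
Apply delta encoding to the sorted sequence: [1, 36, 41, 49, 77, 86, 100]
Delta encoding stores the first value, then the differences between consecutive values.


First value: 1
Deltas:
  36 - 1 = 35
  41 - 36 = 5
  49 - 41 = 8
  77 - 49 = 28
  86 - 77 = 9
  100 - 86 = 14


Delta encoded: [1, 35, 5, 8, 28, 9, 14]


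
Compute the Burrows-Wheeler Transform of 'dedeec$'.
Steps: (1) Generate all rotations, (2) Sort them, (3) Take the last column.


Rotations (sorted):
  0: $dedeec -> last char: c
  1: c$dedee -> last char: e
  2: dedeec$ -> last char: $
  3: deec$de -> last char: e
  4: ec$dede -> last char: e
  5: edeec$d -> last char: d
  6: eec$ded -> last char: d


BWT = ce$eedd


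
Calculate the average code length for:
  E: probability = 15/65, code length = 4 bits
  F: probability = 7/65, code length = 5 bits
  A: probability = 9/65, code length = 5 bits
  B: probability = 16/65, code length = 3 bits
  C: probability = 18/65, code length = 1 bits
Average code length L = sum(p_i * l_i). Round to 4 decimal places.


Weighted contributions p_i * l_i:
  E: (15/65) * 4 = 60/65
  F: (7/65) * 5 = 35/65
  A: (9/65) * 5 = 45/65
  B: (16/65) * 3 = 48/65
  C: (18/65) * 1 = 18/65
Sum = (60 + 35 + 45 + 48 + 18)/65 = 206/65

L = 206/65 = 3.1692 bits/symbol


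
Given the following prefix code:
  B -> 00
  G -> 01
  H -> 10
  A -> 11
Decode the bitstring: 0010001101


Decoding step by step:
Bits 00 -> B
Bits 10 -> H
Bits 00 -> B
Bits 11 -> A
Bits 01 -> G


Decoded message: BHBAG


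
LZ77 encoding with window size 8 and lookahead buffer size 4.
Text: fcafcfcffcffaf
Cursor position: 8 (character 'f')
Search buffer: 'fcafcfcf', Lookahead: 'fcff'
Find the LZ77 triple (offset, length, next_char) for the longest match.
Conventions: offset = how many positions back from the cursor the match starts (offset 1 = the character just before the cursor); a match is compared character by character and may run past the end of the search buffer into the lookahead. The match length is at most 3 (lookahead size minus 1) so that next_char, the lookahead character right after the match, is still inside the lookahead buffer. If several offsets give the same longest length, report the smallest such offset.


Try each offset into the search buffer:
  offset=1 (pos 7, char 'f'): match length 1
  offset=2 (pos 6, char 'c'): match length 0
  offset=3 (pos 5, char 'f'): match length 3
  offset=4 (pos 4, char 'c'): match length 0
  offset=5 (pos 3, char 'f'): match length 3
  offset=6 (pos 2, char 'a'): match length 0
  offset=7 (pos 1, char 'c'): match length 0
  offset=8 (pos 0, char 'f'): match length 2
Longest match has length 3, found at offsets 3, 5; take the smallest, offset 3.
next_char = character at position 8 + 3 = 11 -> 'f'

Best match: offset=3, length=3 (matching 'fcf' starting at position 5)
LZ77 triple: (3, 3, 'f')


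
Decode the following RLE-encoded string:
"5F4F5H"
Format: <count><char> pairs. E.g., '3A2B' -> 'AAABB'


Expanding each <count><char> pair:
  5F -> 'FFFFF'
  4F -> 'FFFF'
  5H -> 'HHHHH'

Decoded = FFFFFFFFFHHHHH


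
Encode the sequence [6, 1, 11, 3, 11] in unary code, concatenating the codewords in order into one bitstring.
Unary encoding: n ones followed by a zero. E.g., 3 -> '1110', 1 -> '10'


Encode each number as n ones followed by a terminating 0:
  6 -> 1111110 (7 bits)
  1 -> 10 (2 bits)
  11 -> 111111111110 (12 bits)
  3 -> 1110 (4 bits)
  11 -> 111111111110 (12 bits)
Total length = 7 + 2 + 12 + 4 + 12 = 37 bits.

Unary([6, 1, 11, 3, 11]) = 1111110101111111111101110111111111110 (37 bits)


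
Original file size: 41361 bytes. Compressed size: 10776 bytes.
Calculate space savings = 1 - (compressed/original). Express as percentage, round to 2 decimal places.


ratio = compressed/original = 10776/41361 = 0.260535
savings = 1 - ratio = 1 - 0.260535 = 0.739465
as a percentage: 0.739465 * 100 = 73.95%

Space savings = 1 - 10776/41361 = 73.95%


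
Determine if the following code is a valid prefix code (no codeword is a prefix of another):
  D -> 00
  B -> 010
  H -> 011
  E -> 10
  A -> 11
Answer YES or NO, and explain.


Checking each pair (does one codeword prefix another?):
  D='00' vs B='010': no prefix
  D='00' vs H='011': no prefix
  D='00' vs E='10': no prefix
  D='00' vs A='11': no prefix
  B='010' vs D='00': no prefix
  B='010' vs H='011': no prefix
  B='010' vs E='10': no prefix
  B='010' vs A='11': no prefix
  H='011' vs D='00': no prefix
  H='011' vs B='010': no prefix
  H='011' vs E='10': no prefix
  H='011' vs A='11': no prefix
  E='10' vs D='00': no prefix
  E='10' vs B='010': no prefix
  E='10' vs H='011': no prefix
  E='10' vs A='11': no prefix
  A='11' vs D='00': no prefix
  A='11' vs B='010': no prefix
  A='11' vs H='011': no prefix
  A='11' vs E='10': no prefix
No violation found over all pairs.

YES -- this is a valid prefix code. No codeword is a prefix of any other codeword.
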